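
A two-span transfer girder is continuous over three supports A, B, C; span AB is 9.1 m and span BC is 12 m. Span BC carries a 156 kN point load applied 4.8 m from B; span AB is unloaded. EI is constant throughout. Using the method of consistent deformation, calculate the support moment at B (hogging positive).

M_B = 204.4 kN·m

Take M_B as the redundant. Released structure: two simple spans AB and BC with a hinge at B.
Rotations at B on the released spans (each span's end-slope, ×1/EI):
  span BC: point load 156 at a = 4.8: Pab(L + b)/(6LEI) = 1438/EI
  relative rotation θ_0 = (0 + 1438)/EI = 1438/EI
A unit hogging moment at B produces rotation L₁/(3EI) + L₂/(3EI) = 7.033/EI.
Compatibility: M_B·(L₁+L₂)/(3EI) = θ_0, giving M_B = 204.4 kN·m (hogging).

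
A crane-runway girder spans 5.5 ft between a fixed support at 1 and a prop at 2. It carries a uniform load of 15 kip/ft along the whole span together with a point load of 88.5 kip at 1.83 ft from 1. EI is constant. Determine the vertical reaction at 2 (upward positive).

R_2 = 44 kip

Take the reaction at 2 as the redundant and release it; the primary structure is a cantilever fixed at 1.
Free-end deflection of the primary structure under the applied loading (downward +):
  UDL 15: wL⁴/(8EI) = 1716/EI
  point load 88.5 at a = 1.83: Pa²(3L − a)/(6EI) = 724.6/EI
  δ_0 = 2440/EI
Tip deflection under a unit load at 2: L³/(3EI) = 55.46/EI.
Compatibility at 2: δ_0 − R_2·δ_{22} = 0, so R_2 = 2440/55.46 = 44 kip.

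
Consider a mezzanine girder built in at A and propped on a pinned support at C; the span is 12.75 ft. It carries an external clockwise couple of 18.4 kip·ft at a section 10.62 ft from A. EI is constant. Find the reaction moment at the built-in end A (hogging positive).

M_A = -8.43 kip·ft

Take the reaction at C as the redundant and release it; the primary structure is a cantilever fixed at A.
Free-end deflection of the primary structure under the applied loading (downward +):
  clockwise couple 18.4 at a = 10.62: M₀a(2L − a)/(2EI) = 1454/EI
Flexibility coefficient — unit upward force at C: δ_{CC} = L³/(3EI) = 690.9/EI.
Compatibility at C: δ_0 − R_C·δ_{CC} = 0, so R_C = 1454/690.9 = 2.104 kip.
Moment equilibrium about A: M_A = Σ(load moments about A) − R_C·L = 18.4 − 2.104×12.75 = -8.43 kip·ft.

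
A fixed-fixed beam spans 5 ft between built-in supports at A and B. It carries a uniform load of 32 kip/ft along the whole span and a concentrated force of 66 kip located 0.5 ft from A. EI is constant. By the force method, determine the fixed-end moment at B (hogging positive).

Take the two fixed-end moments M_A, M_B as redundants; the released structure is the simple span AB.
On the primary (simply-supported) span, the end slopes from the loading are:
  at A: UDL 32: wL³/(24EI) = 166.7/EI
  at B: UDL 32: wL³/(24EI) = 166.7/EI
  at A: point load 66 at a = 0.5: Pab(L + b)/(6LEI) = 47.02/EI
  at B: point load 66 at a = 0.5: Pab(L + a)/(6LEI) = 27.23/EI
  θ_A0 = 213.7/EI,  θ_B0 = 193.9/EI
Flexibility coefficients: a unit moment at one end gives L/(3EI) there and L/(6EI) at the far end, so f₁₁ = f₂₂ = 1.667/EI and f₁₂ = f₂₁ = 0.8333/EI.
Compatibility — zero rotation at each built-in end:
  1.667 M_A + 0.8333 M_B = 213.7
  0.8333 M_A + 1.667 M_B = 193.9
Solving the pair gives M_A = 93.4 kip·ft and M_B = 69.64 kip·ft (hogging).

M_B = 69.64 kip·ft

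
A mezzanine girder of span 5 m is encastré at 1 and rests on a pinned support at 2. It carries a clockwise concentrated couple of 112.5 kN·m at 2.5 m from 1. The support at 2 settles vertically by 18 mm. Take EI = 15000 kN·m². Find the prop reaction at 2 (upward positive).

Remove the prop at 2; the released (primary) structure is a cantilever built in at 1.
Downward deflection at the released point 2 due to the loads:
  clockwise couple 112.5 at a = 2.5: M₀a(2L − a)/(2EI) = 1055/EI
Tip deflection under a unit load at 2: L³/(3EI) = 41.67/EI.
With EI = 15000 kN·m²: δ_0 = 0.070312 m and δ_{22} = 0.002778 m/kN.
Compatibility — the beam at 2 must follow the support down by 0.018 m: δ_0 − R_2·δ_{22} = 0.018, so R_2 = (0.070312 − 0.018)/0.002778 = 18.83 kN.

R_2 = 18.83 kN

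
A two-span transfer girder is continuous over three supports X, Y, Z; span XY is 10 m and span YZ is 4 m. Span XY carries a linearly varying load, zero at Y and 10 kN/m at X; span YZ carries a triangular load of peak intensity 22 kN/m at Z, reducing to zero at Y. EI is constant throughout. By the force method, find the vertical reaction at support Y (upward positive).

R_Y = 47.97 kN

Take M_Y as the redundant. Released structure: two simple spans XY and YZ with a hinge at Y.
Discontinuity in slope at Y on the released structure — sum the simple-span end rotations:
  span XY: triangular load, peak 10: 7w₀L³/(360EI) = 194.4/EI
  span YZ: triangular load, peak 22: 7w₀L³/(360EI) = 27.38/EI
  relative rotation θ_0 = (194.4 + 27.38)/EI = 221.8/EI
A unit hogging moment at Y produces rotation L₁/(3EI) + L₂/(3EI) = 4.667/EI.
Compatibility: M_Y·(L₁+L₂)/(3EI) = θ_0, giving M_Y = 47.53 kN·m (hogging).
Span XY, ΣM about X with M_Y applied at Y: R_Y^{XY}·10 = 166.7 + 47.53, so R_Y^{XY} = 21.42 kN and R_X = 50 − 21.42 = 28.58 kN.
Span YZ, ΣM about Z: R_Y^{YZ}·4 = 58.67 + 47.53, so R_Y^{YZ} = 26.55 kN and R_Z = 44 − 26.55 = 17.45 kN.
R_Y = 21.42 + 26.55 = 47.97 kN.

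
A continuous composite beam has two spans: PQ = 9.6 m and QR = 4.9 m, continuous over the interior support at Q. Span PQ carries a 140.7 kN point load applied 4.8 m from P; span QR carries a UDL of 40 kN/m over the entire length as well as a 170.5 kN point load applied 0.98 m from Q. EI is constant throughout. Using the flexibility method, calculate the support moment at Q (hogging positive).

Take M_Q as the redundant. Released structure: two simple spans PQ and QR with a hinge at Q.
End slopes at the hinge Q, treating each span as simply supported:
  span PQ: point load 140.7 at a = 4.8: Pab(L + a)/(6LEI) = 810.4/EI
  span QR: UDL 40: wL³/(24EI) = 196.1/EI
  span QR: point load 170.5 at a = 0.98: Pab(L + b)/(6LEI) = 196.5/EI
  relative rotation θ_0 = (810.4 + 392.6)/EI = 1203/EI
A unit hogging moment at Q produces rotation L₁/(3EI) + L₂/(3EI) = 4.833/EI.
Compatibility: M_Q·(L₁+L₂)/(3EI) = θ_0, giving M_Q = 248.9 kN·m (hogging).

M_Q = 248.9 kN·m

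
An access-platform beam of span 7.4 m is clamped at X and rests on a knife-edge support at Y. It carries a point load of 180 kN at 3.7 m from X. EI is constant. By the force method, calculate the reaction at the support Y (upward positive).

Remove the prop at Y; the released (primary) structure is a cantilever built in at X.
Free-end deflection of the primary structure under the applied loading (downward +):
  point load 180 at a = 3.7: Pa²(3L − a)/(6EI) = 7598/EI
Tip deflection under a unit load at Y: L³/(3EI) = 135.1/EI.
Compatibility at Y: δ_0 − R_Y·δ_{YY} = 0, so R_Y = 7598/135.1 = 56.25 kN.

R_Y = 56.25 kN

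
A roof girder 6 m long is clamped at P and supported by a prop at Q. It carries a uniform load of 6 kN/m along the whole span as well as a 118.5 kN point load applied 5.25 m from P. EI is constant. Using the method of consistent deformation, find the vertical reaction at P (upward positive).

Choose R_Q as the redundant. The primary structure is the cantilever fixed at P.
Downward deflection at the released point Q due to the loads:
  UDL 6: wL⁴/(8EI) = 972/EI
  point load 118.5 at a = 5.25: Pa²(3L − a)/(6EI) = 6941/EI
  δ_0 = 7913/EI
Flexibility coefficient — unit upward force at Q: δ_{QQ} = L³/(3EI) = 72/EI.
Compatibility at Q: δ_0 − R_Q·δ_{QQ} = 0, so R_Q = 7913/72 = 109.9 kN.
Vertical equilibrium: R_P = ΣP − R_Q = 154.5 − 109.9 = 44.6 kN.

R_P = 44.6 kN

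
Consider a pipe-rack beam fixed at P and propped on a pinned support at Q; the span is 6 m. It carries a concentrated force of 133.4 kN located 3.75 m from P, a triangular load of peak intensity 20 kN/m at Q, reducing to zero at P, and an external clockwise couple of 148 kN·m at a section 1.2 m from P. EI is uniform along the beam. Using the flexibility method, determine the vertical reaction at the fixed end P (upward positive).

Take the reaction at Q as the redundant and release it; the primary structure is a cantilever fixed at P.
Deflection at Q on the released cantilever, summing each load's contribution:
  point load 133.4 at a = 3.75: Pa²(3L − a)/(6EI) = 4455/EI
  triangular load, peak 20 at the free end: 11w₀L⁴/(120EI) = 2376/EI
  clockwise couple 148 at a = 1.2: M₀a(2L − a)/(2EI) = 959/EI
  δ_0 = 7790/EI
Flexibility coefficient — unit upward force at Q: δ_{QQ} = L³/(3EI) = 72/EI.
Compatibility at Q: δ_0 − R_Q·δ_{QQ} = 0, so R_Q = 7790/72 = 108.2 kN.
Vertical equilibrium: R_P = ΣP − R_Q = 193.4 − 108.2 = 85.2 kN.

R_P = 85.2 kN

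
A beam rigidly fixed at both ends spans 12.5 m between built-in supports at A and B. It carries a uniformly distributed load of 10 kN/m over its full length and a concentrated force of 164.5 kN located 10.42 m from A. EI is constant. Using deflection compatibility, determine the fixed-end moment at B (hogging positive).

M_B = 368 kN·m

Take the two fixed-end moments M_A, M_B as redundants; the released structure is the simple span AB.
On the primary (simply-supported) span, the end slopes from the loading are:
  at A: UDL 10: wL³/(24EI) = 813.8/EI
  at B: UDL 10: wL³/(24EI) = 813.8/EI
  at A: point load 164.5 at a = 10.42: Pab(L + b)/(6LEI) = 693.1/EI
  at B: point load 164.5 at a = 10.42: Pab(L + a)/(6LEI) = 1090/EI
  θ_A0 = 1507/EI,  θ_B0 = 1903/EI
Flexibility coefficients: a unit moment at one end gives L/(3EI) there and L/(6EI) at the far end, so f₁₁ = f₂₂ = 4.167/EI and f₁₂ = f₂₁ = 2.083/EI.
Compatibility — zero rotation at each built-in end:
  4.167 M_A + 2.083 M_B = 1507
  2.083 M_A + 4.167 M_B = 1903
Solving the pair gives M_A = 177.7 kN·m and M_B = 368 kN·m (hogging).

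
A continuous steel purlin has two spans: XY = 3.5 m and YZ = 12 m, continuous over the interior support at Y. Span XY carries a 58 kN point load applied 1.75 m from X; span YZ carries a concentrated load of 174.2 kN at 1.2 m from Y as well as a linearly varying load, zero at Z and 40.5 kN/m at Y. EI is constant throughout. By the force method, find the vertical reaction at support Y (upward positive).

R_Y = 513.1 kN

Take M_Y as the redundant. Released structure: two simple spans XY and YZ with a hinge at Y.
Rotations at Y on the released spans (each span's end-slope, ×1/EI):
  span XY: point load 58 at a = 1.75: Pab(L + a)/(6LEI) = 44.41/EI
  span YZ: point load 174.2 at a = 1.2: Pab(L + b)/(6LEI) = 714.9/EI
  span YZ: triangular load, peak 40.5: w₀L³/(45EI) = 1555/EI
  relative rotation θ_0 = (44.41 + 2270)/EI = 2315/EI
A unit hogging moment at Y produces rotation L₁/(3EI) + L₂/(3EI) = 5.167/EI.
Compatibility: M_Y·(L₁+L₂)/(3EI) = θ_0, giving M_Y = 448 kN·m (hogging).
Span XY, ΣM about X with M_Y applied at Y: R_Y^{XY}·3.5 = 101.5 + 448, so R_Y^{XY} = 157 kN and R_X = 58 − 157 = -98.99 kN.
Span YZ, ΣM about Z: R_Y^{YZ}·12 = 3825 + 448, so R_Y^{YZ} = 356.1 kN and R_Z = 417.2 − 356.1 = 61.09 kN.
R_Y = 157 + 356.1 = 513.1 kN.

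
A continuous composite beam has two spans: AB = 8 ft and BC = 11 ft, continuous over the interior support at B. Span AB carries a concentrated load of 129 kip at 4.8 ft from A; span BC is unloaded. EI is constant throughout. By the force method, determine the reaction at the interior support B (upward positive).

R_B = 95.41 kip

Insert a hinge at B; M_B is the redundant, and each span becomes simply supported.
Discontinuity in slope at B on the released structure — sum the simple-span end rotations:
  span AB: point load 129 at a = 4.8: Pab(L + a)/(6LEI) = 528.4/EI
  relative rotation θ_0 = (528.4 + 0)/EI = 528.4/EI
A unit hogging moment at B produces rotation L₁/(3EI) + L₂/(3EI) = 6.333/EI.
Compatibility: M_B·(L₁+L₂)/(3EI) = θ_0, giving M_B = 83.43 kip·ft (hogging).
Span AB, ΣM about A with M_B applied at B: R_B^{AB}·8 = 619.2 + 83.43, so R_B^{AB} = 87.83 kip and R_A = 129 − 87.83 = 41.17 kip.
Span BC, ΣM about C: R_B^{BC}·11 = 0 + 83.43, so R_B^{BC} = 7.584 kip and R_C = 0 − 7.584 = -7.584 kip.
R_B = 87.83 + 7.584 = 95.41 kip.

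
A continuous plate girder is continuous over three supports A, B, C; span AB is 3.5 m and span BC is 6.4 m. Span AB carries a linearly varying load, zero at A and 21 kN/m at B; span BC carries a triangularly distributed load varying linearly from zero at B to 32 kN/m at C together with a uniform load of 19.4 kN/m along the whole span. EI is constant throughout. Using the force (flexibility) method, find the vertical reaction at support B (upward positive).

R_B = 173.6 kN

Release continuity at B by inserting a hinge; the redundant is the internal moment M_B. The primary structure is two simply-supported spans AB and BC.
Discontinuity in slope at B on the released structure — sum the simple-span end rotations:
  span AB: triangular load, peak 21: w₀L³/(45EI) = 20.01/EI
  span BC: triangular load, peak 32: 7w₀L³/(360EI) = 163.1/EI
  span BC: UDL 19.4: wL³/(24EI) = 211.9/EI
  relative rotation θ_0 = (20.01 + 375)/EI = 395/EI
A unit hogging moment at B produces rotation L₁/(3EI) + L₂/(3EI) = 3.3/EI.
Compatibility: M_B·(L₁+L₂)/(3EI) = θ_0, giving M_B = 119.7 kN·m (hogging).
Span AB, ΣM about A with M_B applied at B: R_B^{AB}·3.5 = 85.75 + 119.7, so R_B^{AB} = 58.7 kN and R_A = 36.75 − 58.7 = -21.95 kN.
Span BC, ΣM about C: R_B^{BC}·6.4 = 615.8 + 119.7, so R_B^{BC} = 114.9 kN and R_C = 226.6 − 114.9 = 111.6 kN.
R_B = 58.7 + 114.9 = 173.6 kN.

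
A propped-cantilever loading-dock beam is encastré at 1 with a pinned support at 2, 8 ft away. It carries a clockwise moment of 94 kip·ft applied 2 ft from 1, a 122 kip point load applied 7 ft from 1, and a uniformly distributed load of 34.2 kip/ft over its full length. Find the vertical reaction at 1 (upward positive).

Release the roller at 2. Primary structure: cantilever fixed at 1.
Deflection at 2 on the released cantilever, summing each load's contribution:
  clockwise couple 94 at a = 2: M₀a(2L − a)/(2EI) = 1316/EI
  point load 122 at a = 7: Pa²(3L − a)/(6EI) = 16938/EI
  UDL 34.2: wL⁴/(8EI) = 17510/EI
  δ_0 = 35764/EI
Flexibility coefficient — unit upward force at 2: δ_{22} = L³/(3EI) = 170.7/EI.
Compatibility at 2: δ_0 − R_2·δ_{22} = 0, so R_2 = 35764/170.7 = 209.6 kip.
Vertical equilibrium: R_1 = ΣP − R_2 = 395.6 − 209.6 = 186 kip.

R_1 = 186 kip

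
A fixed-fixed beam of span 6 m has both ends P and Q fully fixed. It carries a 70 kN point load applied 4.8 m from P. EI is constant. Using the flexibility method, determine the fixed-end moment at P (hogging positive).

M_P = 13.44 kN·m

Release both end moments; the primary structure is a simply-supported span PQ with redundants M_P and M_Q.
On the primary (simply-supported) span, the end slopes from the loading are:
  at P: point load 70 at a = 4.8: Pab(L + b)/(6LEI) = 80.64/EI
  at Q: point load 70 at a = 4.8: Pab(L + a)/(6LEI) = 121/EI
  θ_P0 = 80.64/EI,  θ_Q0 = 121/EI
Flexibility coefficients: a unit moment at one end gives L/(3EI) there and L/(6EI) at the far end, so f₁₁ = f₂₂ = 2/EI and f₁₂ = f₂₁ = 1/EI.
Compatibility — zero rotation at each built-in end:
  2 M_P + 1 M_Q = 80.64
  1 M_P + 2 M_Q = 121
Solving the pair gives M_P = 13.44 kN·m and M_Q = 53.76 kN·m (hogging).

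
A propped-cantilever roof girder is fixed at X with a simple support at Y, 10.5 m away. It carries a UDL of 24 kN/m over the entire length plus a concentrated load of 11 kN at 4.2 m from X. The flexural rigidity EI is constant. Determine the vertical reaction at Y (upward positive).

R_Y = 96.79 kN

Remove the prop at Y; the released (primary) structure is a cantilever built in at X.
Free-end deflection of the primary structure under the applied loading (downward +):
  UDL 24: wL⁴/(8EI) = 36465/EI
  point load 11 at a = 4.2: Pa²(3L − a)/(6EI) = 882.9/EI
  δ_0 = 37348/EI
Flexibility coefficient — unit upward force at Y: δ_{YY} = L³/(3EI) = 385.9/EI.
The prop prevents deflection at Y: R_Y = δ_0/δ_{YY} = 37348/385.9 = 96.79 kN.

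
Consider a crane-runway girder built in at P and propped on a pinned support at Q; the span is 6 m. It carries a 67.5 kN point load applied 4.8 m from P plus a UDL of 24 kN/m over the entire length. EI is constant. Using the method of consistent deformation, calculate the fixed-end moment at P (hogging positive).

M_P = 146.9 kN·m

Take the reaction at Q as the redundant and release it; the primary structure is a cantilever fixed at P.
Downward deflection at the released point Q due to the loads:
  point load 67.5 at a = 4.8: Pa²(3L − a)/(6EI) = 3421/EI
  UDL 24: wL⁴/(8EI) = 3888/EI
  δ_0 = 7309/EI
Tip deflection under a unit load at Q: L³/(3EI) = 72/EI.
The prop prevents deflection at Q: R_Q = δ_0/δ_{QQ} = 7309/72 = 101.5 kN.
Moment equilibrium about P: M_P = Σ(load moments about P) − R_Q·L = 756 − 101.5×6 = 146.9 kN·m.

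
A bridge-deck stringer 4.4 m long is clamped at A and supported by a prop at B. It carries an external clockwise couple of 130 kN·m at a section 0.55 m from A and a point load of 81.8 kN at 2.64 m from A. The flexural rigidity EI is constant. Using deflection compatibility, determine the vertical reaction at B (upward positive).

Take the reaction at B as the redundant and release it; the primary structure is a cantilever fixed at A.
Downward deflection at the released point B due to the loads:
  clockwise couple 130 at a = 0.55: M₀a(2L − a)/(2EI) = 294.9/EI
  point load 81.8 at a = 2.64: Pa²(3L − a)/(6EI) = 1003/EI
  δ_0 = 1298/EI
Tip deflection under a unit load at B: L³/(3EI) = 28.39/EI.
Compatibility at B: δ_0 − R_B·δ_{BB} = 0, so R_B = 1298/28.39 = 45.72 kN.

R_B = 45.72 kN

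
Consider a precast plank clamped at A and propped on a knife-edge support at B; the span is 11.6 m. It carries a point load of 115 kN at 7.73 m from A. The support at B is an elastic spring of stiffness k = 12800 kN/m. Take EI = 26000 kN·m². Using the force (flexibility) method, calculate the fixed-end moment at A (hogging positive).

Take the reaction at B as the redundant and release it; the primary structure is a cantilever fixed at A.
Downward deflection at the released point B due to the loads:
  point load 115 at a = 7.73: Pa²(3L − a)/(6EI) = 31002/EI
Tip deflection under a unit load at B: L³/(3EI) = 520.3/EI.
With EI = 26000 kN·m²: δ_0 = 1.1924 m and δ_{BB} = 0.020011 m/kN.
Compatibility — the spring shortens by R_B/k under the reaction it provides: δ_0 − R_B·δ_{BB} = R_B/k. With 1/k = 0.000078 m/kN, R_B = δ_0 / (δ_{BB} + 1/k) = 1.1924 / (0.020011 + 0.000078) = 59.35 kN.
Moment equilibrium about A: M_A = Σ(load moments about A) − R_B·L = 889 − 59.35×11.6 = 200.4 kN·m.

M_A = 200.4 kN·m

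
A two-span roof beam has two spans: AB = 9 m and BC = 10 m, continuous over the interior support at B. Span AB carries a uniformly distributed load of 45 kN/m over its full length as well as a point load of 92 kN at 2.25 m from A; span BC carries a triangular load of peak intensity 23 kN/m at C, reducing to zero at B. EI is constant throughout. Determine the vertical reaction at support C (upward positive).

R_C = 43.43 kN

Take M_B as the redundant. Released structure: two simple spans AB and BC with a hinge at B.
End slopes at the hinge B, treating each span as simply supported:
  span AB: UDL 45: wL³/(24EI) = 1367/EI
  span AB: point load 92 at a = 2.25: Pab(L + a)/(6LEI) = 291.1/EI
  span BC: triangular load, peak 23: 7w₀L³/(360EI) = 447.2/EI
  relative rotation θ_0 = (1658 + 447.2)/EI = 2105/EI
A unit hogging moment at B produces rotation L₁/(3EI) + L₂/(3EI) = 6.333/EI.
Slope continuity at B: θ_0 = M_B·6.333/EI, so M_B = 2105/6.333 = 332.4 kN·m (hogging).
Span BC, ΣM about C: R_B^{BC}·10 = 383.3 + 332.4, so R_B^{BC} = 71.57 kN and R_C = 115 − 71.57 = 43.43 kN.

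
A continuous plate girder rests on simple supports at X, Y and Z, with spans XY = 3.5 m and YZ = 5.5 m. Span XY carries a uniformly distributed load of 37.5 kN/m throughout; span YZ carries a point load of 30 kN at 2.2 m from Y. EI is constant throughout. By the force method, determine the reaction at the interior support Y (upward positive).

R_Y = 103.1 kN

Take M_Y as the redundant. Released structure: two simple spans XY and YZ with a hinge at Y.
Rotations at Y on the released spans (each span's end-slope, ×1/EI):
  span XY: UDL 37.5: wL³/(24EI) = 66.99/EI
  span YZ: point load 30 at a = 2.2: Pab(L + b)/(6LEI) = 58.08/EI
  relative rotation θ_0 = (66.99 + 58.08)/EI = 125.1/EI
A unit hogging moment at Y produces rotation L₁/(3EI) + L₂/(3EI) = 3/EI.
Compatibility: M_Y·(L₁+L₂)/(3EI) = θ_0, giving M_Y = 41.69 kN·m (hogging).
Span XY, ΣM about X with M_Y applied at Y: R_Y^{XY}·3.5 = 229.7 + 41.69, so R_Y^{XY} = 77.54 kN and R_X = 131.2 − 77.54 = 53.71 kN.
Span YZ, ΣM about Z: R_Y^{YZ}·5.5 = 99 + 41.69, so R_Y^{YZ} = 25.58 kN and R_Z = 30 − 25.58 = 4.42 kN.
R_Y = 77.54 + 25.58 = 103.1 kN.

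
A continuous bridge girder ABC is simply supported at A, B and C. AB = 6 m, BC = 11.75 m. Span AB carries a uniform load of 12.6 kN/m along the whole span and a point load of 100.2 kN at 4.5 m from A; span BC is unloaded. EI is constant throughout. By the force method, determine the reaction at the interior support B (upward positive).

R_B = 126.2 kN

Insert a hinge at B; M_B is the redundant, and each span becomes simply supported.
End slopes at the hinge B, treating each span as simply supported:
  span AB: UDL 12.6: wL³/(24EI) = 113.4/EI
  span AB: point load 100.2 at a = 4.5: Pab(L + a)/(6LEI) = 197.3/EI
  relative rotation θ_0 = (310.7 + 0)/EI = 310.7/EI
A unit hogging moment at B produces rotation L₁/(3EI) + L₂/(3EI) = 5.917/EI.
Compatibility: M_B·(L₁+L₂)/(3EI) = θ_0, giving M_B = 52.51 kN·m (hogging).
Span AB, ΣM about A with M_B applied at B: R_B^{AB}·6 = 677.7 + 52.51, so R_B^{AB} = 121.7 kN and R_A = 175.8 − 121.7 = 54.1 kN.
Span BC, ΣM about C: R_B^{BC}·11.75 = 0 + 52.51, so R_B^{BC} = 4.469 kN and R_C = 0 − 4.469 = -4.469 kN.
R_B = 121.7 + 4.469 = 126.2 kN.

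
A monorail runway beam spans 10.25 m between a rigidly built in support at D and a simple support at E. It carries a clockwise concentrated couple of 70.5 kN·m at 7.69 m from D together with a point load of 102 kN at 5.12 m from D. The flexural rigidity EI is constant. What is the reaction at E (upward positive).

R_E = 41.49 kN

Take the reaction at E as the redundant and release it; the primary structure is a cantilever fixed at D.
Free-end deflection of the primary structure under the applied loading (downward +):
  clockwise couple 70.5 at a = 7.69: M₀a(2L − a)/(2EI) = 3472/EI
  point load 102 at a = 5.12: Pa²(3L − a)/(6EI) = 11422/EI
  δ_0 = 14894/EI
Tip deflection under a unit load at E: L³/(3EI) = 359/EI.
Compatibility at E: δ_0 − R_E·δ_{EE} = 0, so R_E = 14894/359 = 41.49 kN.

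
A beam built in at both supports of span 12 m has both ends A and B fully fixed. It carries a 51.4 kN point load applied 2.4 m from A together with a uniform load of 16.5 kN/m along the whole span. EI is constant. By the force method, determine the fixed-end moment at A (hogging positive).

Take the two fixed-end moments M_A, M_B as redundants; the released structure is the simple span AB.
Simple-span end rotations at A and B under the given loads:
  at A: point load 51.4 at a = 2.4: Pab(L + b)/(6LEI) = 355.3/EI
  at B: point load 51.4 at a = 2.4: Pab(L + a)/(6LEI) = 236.9/EI
  at A: UDL 16.5: wL³/(24EI) = 1188/EI
  at B: UDL 16.5: wL³/(24EI) = 1188/EI
  θ_A0 = 1543/EI,  θ_B0 = 1425/EI
Flexibility coefficients: a unit moment at one end gives L/(3EI) there and L/(6EI) at the far end, so f₁₁ = f₂₂ = 4/EI and f₁₂ = f₂₁ = 2/EI.
Compatibility — zero rotation at each built-in end:
  4 M_A + 2 M_B = 1543
  2 M_A + 4 M_B = 1425
Solving the pair gives M_A = 277 kN·m and M_B = 217.7 kN·m (hogging).

M_A = 277 kN·m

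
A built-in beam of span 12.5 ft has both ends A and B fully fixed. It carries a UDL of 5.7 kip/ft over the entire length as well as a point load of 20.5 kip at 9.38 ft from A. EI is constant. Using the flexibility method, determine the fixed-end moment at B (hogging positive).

Take the two fixed-end moments M_A, M_B as redundants; the released structure is the simple span AB.
End rotations of the released simple span under the applied load (×1/EI):
  at A: UDL 5.7: wL³/(24EI) = 463.9/EI
  at B: UDL 5.7: wL³/(24EI) = 463.9/EI
  at A: point load 20.5 at a = 9.38: Pab(L + b)/(6LEI) = 124.9/EI
  at B: point load 20.5 at a = 9.38: Pab(L + a)/(6LEI) = 175/EI
  θ_A0 = 588.8/EI,  θ_B0 = 638.9/EI
Flexibility coefficients: a unit moment at one end gives L/(3EI) there and L/(6EI) at the far end, so f₁₁ = f₂₂ = 4.167/EI and f₁₂ = f₂₁ = 2.083/EI.
Compatibility — zero rotation at each built-in end:
  4.167 M_A + 2.083 M_B = 588.8
  2.083 M_A + 4.167 M_B = 638.9
Solving the pair gives M_A = 86.2 kip·ft and M_B = 110.2 kip·ft (hogging).

M_B = 110.2 kip·ft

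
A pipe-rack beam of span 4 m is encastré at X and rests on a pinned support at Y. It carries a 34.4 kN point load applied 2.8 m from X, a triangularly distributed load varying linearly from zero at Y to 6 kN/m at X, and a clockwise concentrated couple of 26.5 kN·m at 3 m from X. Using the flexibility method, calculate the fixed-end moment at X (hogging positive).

M_X = 14.42 kN·m

Choose R_Y as the redundant. The primary structure is the cantilever fixed at X.
Deflection at Y on the released cantilever, summing each load's contribution:
  point load 34.4 at a = 2.8: Pa²(3L − a)/(6EI) = 413.5/EI
  triangular load, peak 6 at the fixed end: w₀L⁴/(30EI) = 51.2/EI
  clockwise couple 26.5 at a = 3: M₀a(2L − a)/(2EI) = 198.8/EI
  δ_0 = 663.5/EI
Tip deflection under a unit load at Y: L³/(3EI) = 21.33/EI.
The prop prevents deflection at Y: R_Y = δ_0/δ_{YY} = 663.5/21.33 = 31.1 kN.
Moment equilibrium about X: M_X = Σ(load moments about X) − R_Y·L = 138.8 − 31.1×4 = 14.42 kN·m.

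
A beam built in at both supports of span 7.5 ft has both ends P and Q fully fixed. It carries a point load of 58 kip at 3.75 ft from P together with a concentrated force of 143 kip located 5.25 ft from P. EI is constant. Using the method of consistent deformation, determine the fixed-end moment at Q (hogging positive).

Release both end moments; the primary structure is a simply-supported span PQ with redundants M_P and M_Q.
End rotations of the released simple span under the applied load (×1/EI):
  at P: point load 58 at a = 3.75: Pab(L + b)/(6LEI) = 203.9/EI
  at Q: point load 58 at a = 3.75: Pab(L + a)/(6LEI) = 203.9/EI
  at P: point load 143 at a = 5.25: Pab(L + b)/(6LEI) = 366/EI
  at Q: point load 143 at a = 5.25: Pab(L + a)/(6LEI) = 478.6/EI
  θ_P0 = 569.9/EI,  θ_Q0 = 682.5/EI
Flexibility coefficients: a unit moment at one end gives L/(3EI) there and L/(6EI) at the far end, so f₁₁ = f₂₂ = 2.5/EI and f₁₂ = f₂₁ = 1.25/EI.
Compatibility — zero rotation at each built-in end:
  2.5 M_P + 1.25 M_Q = 569.9
  1.25 M_P + 2.5 M_Q = 682.5
Solving the pair gives M_P = 121.9 kip·ft and M_Q = 212 kip·ft (hogging).

M_Q = 212 kip·ft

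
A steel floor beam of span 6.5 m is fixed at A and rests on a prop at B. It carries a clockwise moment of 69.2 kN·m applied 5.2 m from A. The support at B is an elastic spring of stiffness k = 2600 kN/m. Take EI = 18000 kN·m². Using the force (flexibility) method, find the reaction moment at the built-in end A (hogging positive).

M_A = -23.44 kN·m

Release the roller at B. Primary structure: cantilever fixed at A.
Downward deflection at the released point B due to the loads:
  clockwise couple 69.2 at a = 5.2: M₀a(2L − a)/(2EI) = 1403/EI
Flexibility coefficient — unit upward force at B: δ_{BB} = L³/(3EI) = 91.54/EI.
With EI = 18000 kN·m²: δ_0 = 0.077965 m and δ_{BB} = 0.005086 m/kN.
Compatibility — the spring shortens by R_B/k under the reaction it provides: δ_0 − R_B·δ_{BB} = R_B/k. With 1/k = 0.000385 m/kN, R_B = δ_0 / (δ_{BB} + 1/k) = 0.077965 / (0.005086 + 0.000385) = 14.25 kN.
Moment equilibrium about A: M_A = Σ(load moments about A) − R_B·L = 69.2 − 14.25×6.5 = -23.44 kN·m.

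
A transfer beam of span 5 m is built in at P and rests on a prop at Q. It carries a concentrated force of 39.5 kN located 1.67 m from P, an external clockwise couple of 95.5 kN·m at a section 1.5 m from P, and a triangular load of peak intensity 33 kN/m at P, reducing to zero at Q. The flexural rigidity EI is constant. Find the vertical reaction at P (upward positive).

R_P = 85.01 kN

Release the roller at Q. Primary structure: cantilever fixed at P.
Primary-structure tip deflection at Q by superposition:
  point load 39.5 at a = 1.67: Pa²(3L − a)/(6EI) = 244.7/EI
  clockwise couple 95.5 at a = 1.5: M₀a(2L − a)/(2EI) = 608.8/EI
  triangular load, peak 33 at the fixed end: w₀L⁴/(30EI) = 687.5/EI
  δ_0 = 1541/EI
Flexibility coefficient — unit upward force at Q: δ_{QQ} = L³/(3EI) = 41.67/EI.
The prop prevents deflection at Q: R_Q = δ_0/δ_{QQ} = 1541/41.67 = 36.99 kN.
Vertical equilibrium: R_P = ΣP − R_Q = 122 − 36.99 = 85.01 kN.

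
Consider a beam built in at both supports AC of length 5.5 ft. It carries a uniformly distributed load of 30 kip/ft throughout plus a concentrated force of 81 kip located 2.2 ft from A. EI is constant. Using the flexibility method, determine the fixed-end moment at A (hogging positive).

Release both end moments; the primary structure is a simply-supported span AC with redundants M_A and M_C.
Simple-span end rotations at A and C under the given loads:
  at A: UDL 30: wL³/(24EI) = 208/EI
  at C: UDL 30: wL³/(24EI) = 208/EI
  at A: point load 81 at a = 2.2: Pab(L + b)/(6LEI) = 156.8/EI
  at C: point load 81 at a = 2.2: Pab(L + a)/(6LEI) = 137.2/EI
  θ_A0 = 364.8/EI,  θ_C0 = 345.2/EI
Flexibility coefficients: a unit moment at one end gives L/(3EI) there and L/(6EI) at the far end, so f₁₁ = f₂₂ = 1.833/EI and f₁₂ = f₂₁ = 0.9167/EI.
Compatibility — zero rotation at each built-in end:
  1.833 M_A + 0.9167 M_C = 364.8
  0.9167 M_A + 1.833 M_C = 345.2
Solving the pair gives M_A = 139.8 kip·ft and M_C = 118.4 kip·ft (hogging).

M_A = 139.8 kip·ft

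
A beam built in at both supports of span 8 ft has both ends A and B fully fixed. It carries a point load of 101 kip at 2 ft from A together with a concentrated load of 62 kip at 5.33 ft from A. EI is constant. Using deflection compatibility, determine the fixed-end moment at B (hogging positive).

M_B = 111.4 kip·ft

Take the two fixed-end moments M_A, M_B as redundants; the released structure is the simple span AB.
Simple-span end rotations at A and B under the given loads:
  at A: point load 101 at a = 2: Pab(L + b)/(6LEI) = 353.5/EI
  at B: point load 101 at a = 2: Pab(L + a)/(6LEI) = 252.5/EI
  at A: point load 62 at a = 5.33: Pab(L + b)/(6LEI) = 196.1/EI
  at B: point load 62 at a = 5.33: Pab(L + a)/(6LEI) = 245/EI
  θ_A0 = 549.6/EI,  θ_B0 = 497.5/EI
Flexibility coefficients: a unit moment at one end gives L/(3EI) there and L/(6EI) at the far end, so f₁₁ = f₂₂ = 2.667/EI and f₁₂ = f₂₁ = 1.333/EI.
Compatibility — zero rotation at each built-in end:
  2.667 M_A + 1.333 M_B = 549.6
  1.333 M_A + 2.667 M_B = 497.5
Solving the pair gives M_A = 150.4 kip·ft and M_B = 111.4 kip·ft (hogging).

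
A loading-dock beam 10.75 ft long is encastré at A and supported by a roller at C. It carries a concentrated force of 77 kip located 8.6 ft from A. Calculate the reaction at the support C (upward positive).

R_C = 54.21 kip

Release the roller at C. Primary structure: cantilever fixed at A.
Free-end deflection of the primary structure under the applied loading (downward +):
  point load 77 at a = 8.6: Pa²(3L − a)/(6EI) = 22447/EI
Tip deflection under a unit load at C: L³/(3EI) = 414.1/EI.
The prop prevents deflection at C: R_C = δ_0/δ_{CC} = 22447/414.1 = 54.21 kip.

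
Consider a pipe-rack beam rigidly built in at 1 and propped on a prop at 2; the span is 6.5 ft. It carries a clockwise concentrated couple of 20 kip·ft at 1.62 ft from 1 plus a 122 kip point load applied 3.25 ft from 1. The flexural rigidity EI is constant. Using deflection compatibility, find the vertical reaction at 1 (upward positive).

Remove the prop at 2; the released (primary) structure is a cantilever built in at 1.
Free-end deflection of the primary structure under the applied loading (downward +):
  clockwise couple 20 at a = 1.62: M₀a(2L − a)/(2EI) = 184.4/EI
  point load 122 at a = 3.25: Pa²(3L − a)/(6EI) = 3490/EI
  δ_0 = 3674/EI
Tip deflection under a unit load at 2: L³/(3EI) = 91.54/EI.
The prop prevents deflection at 2: R_2 = δ_0/δ_{22} = 3674/91.54 = 40.14 kip.
Vertical equilibrium: R_1 = ΣP − R_2 = 122 − 40.14 = 81.86 kip.

R_1 = 81.86 kip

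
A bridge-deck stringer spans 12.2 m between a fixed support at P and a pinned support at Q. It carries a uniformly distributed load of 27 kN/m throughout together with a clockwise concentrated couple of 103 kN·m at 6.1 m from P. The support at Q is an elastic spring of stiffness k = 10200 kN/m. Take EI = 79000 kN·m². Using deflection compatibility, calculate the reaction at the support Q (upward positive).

Take the reaction at Q as the redundant and release it; the primary structure is a cantilever fixed at P.
Primary-structure tip deflection at Q by superposition:
  UDL 27: wL⁴/(8EI) = 74768/EI
  clockwise couple 103 at a = 6.1: M₀a(2L − a)/(2EI) = 5749/EI
  δ_0 = 80516/EI
Flexibility coefficient — unit upward force at Q: δ_{QQ} = L³/(3EI) = 605.3/EI.
With EI = 79000 kN·m²: δ_0 = 1.0192 m and δ_{QQ} = 0.007662 m/kN.
Compatibility — the spring shortens by R_Q/k under the reaction it provides: δ_0 − R_Q·δ_{QQ} = R_Q/k. With 1/k = 0.000098 m/kN, R_Q = δ_0 / (δ_{QQ} + 1/k) = 1.0192 / (0.007662 + 0.000098) = 131.3 kN.

R_Q = 131.3 kN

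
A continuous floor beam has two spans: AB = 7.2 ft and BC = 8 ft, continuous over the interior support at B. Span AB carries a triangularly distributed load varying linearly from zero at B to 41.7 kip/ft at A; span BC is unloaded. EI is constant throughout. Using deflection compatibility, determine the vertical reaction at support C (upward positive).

R_C = -7.466 kip

Release continuity at B by inserting a hinge; the redundant is the internal moment M_B. The primary structure is two simply-supported spans AB and BC.
Rotations at B on the released spans (each span's end-slope, ×1/EI):
  span AB: triangular load, peak 41.7: 7w₀L³/(360EI) = 302.6/EI
  relative rotation θ_0 = (302.6 + 0)/EI = 302.6/EI
A unit hogging moment at B produces rotation L₁/(3EI) + L₂/(3EI) = 5.067/EI.
Compatibility: M_B·(L₁+L₂)/(3EI) = θ_0, giving M_B = 59.73 kip·ft (hogging).
Span BC, ΣM about C: R_B^{BC}·8 = 0 + 59.73, so R_B^{BC} = 7.466 kip and R_C = 0 − 7.466 = -7.466 kip.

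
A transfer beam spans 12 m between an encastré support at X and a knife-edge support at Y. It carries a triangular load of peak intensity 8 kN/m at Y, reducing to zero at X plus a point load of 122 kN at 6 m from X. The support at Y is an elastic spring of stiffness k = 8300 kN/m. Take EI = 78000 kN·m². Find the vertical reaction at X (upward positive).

R_X = 106.5 kN

Take the reaction at Y as the redundant and release it; the primary structure is a cantilever fixed at X.
Deflection at Y on the released cantilever, summing each load's contribution:
  triangular load, peak 8 at the free end: 11w₀L⁴/(120EI) = 15206/EI
  point load 122 at a = 6: Pa²(3L − a)/(6EI) = 21960/EI
  δ_0 = 37166/EI
Flexibility coefficient — unit upward force at Y: δ_{YY} = L³/(3EI) = 576/EI.
With EI = 78000 kN·m²: δ_0 = 0.47649 m and δ_{YY} = 0.007385 m/kN.
Compatibility — the spring shortens by R_Y/k under the reaction it provides: δ_0 − R_Y·δ_{YY} = R_Y/k. With 1/k = 0.00012 m/kN, R_Y = δ_0 / (δ_{YY} + 1/k) = 0.47649 / (0.007385 + 0.00012) = 63.49 kN.
Vertical equilibrium: R_X = ΣP − R_Y = 170 − 63.49 = 106.5 kN.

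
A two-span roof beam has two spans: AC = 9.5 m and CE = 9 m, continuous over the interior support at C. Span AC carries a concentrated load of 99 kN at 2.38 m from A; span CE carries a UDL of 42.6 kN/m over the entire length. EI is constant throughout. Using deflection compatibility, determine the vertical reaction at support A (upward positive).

Take M_C as the redundant. Released structure: two simple spans AC and CE with a hinge at C.
Discontinuity in slope at C on the released structure — sum the simple-span end rotations:
  span AC: point load 99 at a = 2.38: Pab(L + a)/(6LEI) = 349.7/EI
  span CE: UDL 42.6: wL³/(24EI) = 1294/EI
  relative rotation θ_0 = (349.7 + 1294)/EI = 1644/EI
A unit hogging moment at C produces rotation L₁/(3EI) + L₂/(3EI) = 6.167/EI.
Compatibility: M_C·(L₁+L₂)/(3EI) = θ_0, giving M_C = 266.5 kN·m (hogging).
Span AC, ΣM about A with M_C applied at C: R_C^{AC}·9.5 = 235.6 + 266.5, so R_C^{AC} = 52.86 kN and R_A = 99 − 52.86 = 46.14 kN.

R_A = 46.14 kN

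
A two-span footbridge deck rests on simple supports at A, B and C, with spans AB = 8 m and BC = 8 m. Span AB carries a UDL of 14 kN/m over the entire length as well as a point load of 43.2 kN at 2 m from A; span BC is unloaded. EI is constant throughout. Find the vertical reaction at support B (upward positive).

Insert a hinge at B; M_B is the redundant, and each span becomes simply supported.
Rotations at B on the released spans (each span's end-slope, ×1/EI):
  span AB: UDL 14: wL³/(24EI) = 298.7/EI
  span AB: point load 43.2 at a = 2: Pab(L + a)/(6LEI) = 108/EI
  relative rotation θ_0 = (406.7 + 0)/EI = 406.7/EI
A unit hogging moment at B produces rotation L₁/(3EI) + L₂/(3EI) = 5.333/EI.
Slope continuity at B: θ_0 = M_B·5.333/EI, so M_B = 406.7/5.333 = 76.25 kN·m (hogging).
Span AB, ΣM about A with M_B applied at B: R_B^{AB}·8 = 534.4 + 76.25, so R_B^{AB} = 76.33 kN and R_A = 155.2 − 76.33 = 78.87 kN.
Span BC, ΣM about C: R_B^{BC}·8 = 0 + 76.25, so R_B^{BC} = 9.531 kN and R_C = 0 − 9.531 = -9.531 kN.
R_B = 76.33 + 9.531 = 85.86 kN.

R_B = 85.86 kN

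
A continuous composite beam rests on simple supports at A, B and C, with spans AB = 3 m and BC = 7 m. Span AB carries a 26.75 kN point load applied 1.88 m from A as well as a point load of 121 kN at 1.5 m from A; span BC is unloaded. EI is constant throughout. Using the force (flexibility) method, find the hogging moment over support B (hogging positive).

M_B = 25 kN·m

Insert a hinge at B; M_B is the redundant, and each span becomes simply supported.
Discontinuity in slope at B on the released structure — sum the simple-span end rotations:
  span AB: point load 26.75 at a = 1.88: Pab(L + a)/(6LEI) = 15.27/EI
  span AB: point load 121 at a = 1.5: Pab(L + a)/(6LEI) = 68.06/EI
  relative rotation θ_0 = (83.33 + 0)/EI = 83.33/EI
A unit hogging moment at B produces rotation L₁/(3EI) + L₂/(3EI) = 3.333/EI.
Slope continuity at B: θ_0 = M_B·3.333/EI, so M_B = 83.33/3.333 = 25 kN·m (hogging).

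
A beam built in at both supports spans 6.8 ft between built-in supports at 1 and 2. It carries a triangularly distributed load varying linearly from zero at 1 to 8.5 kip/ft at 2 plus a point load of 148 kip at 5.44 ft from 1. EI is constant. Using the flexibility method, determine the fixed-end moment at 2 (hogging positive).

Release both end moments; the primary structure is a simply-supported span 12 with redundants M_1 and M_2.
End rotations of the released simple span under the applied load (×1/EI):
  at 1: triangular load, peak 8.5: 7w₀L³/(360EI) = 51.97/EI
  at 2: triangular load, peak 8.5: w₀L³/(45EI) = 59.39/EI
  at 1: point load 148 at a = 5.44: Pab(L + b)/(6LEI) = 219/EI
  at 2: point load 148 at a = 5.44: Pab(L + a)/(6LEI) = 328.5/EI
  θ_10 = 271/EI,  θ_20 = 387.9/EI
Flexibility coefficients: a unit moment at one end gives L/(3EI) there and L/(6EI) at the far end, so f₁₁ = f₂₂ = 2.267/EI and f₁₂ = f₂₁ = 1.133/EI.
Compatibility — zero rotation at each built-in end:
  2.267 M_1 + 1.133 M_2 = 271
  1.133 M_1 + 2.267 M_2 = 387.9
Solving the pair gives M_1 = 45.31 kip·ft and M_2 = 148.5 kip·ft (hogging).

M_2 = 148.5 kip·ft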